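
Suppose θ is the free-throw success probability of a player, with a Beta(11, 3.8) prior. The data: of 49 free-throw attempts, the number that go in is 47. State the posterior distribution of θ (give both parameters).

The binomial likelihood is conjugate to the Beta prior: with 47 successes and 2 failures, the posterior is Beta(11+47, 3.8+2) = Beta(58, 5.8).

Posterior: Beta(58, 5.8)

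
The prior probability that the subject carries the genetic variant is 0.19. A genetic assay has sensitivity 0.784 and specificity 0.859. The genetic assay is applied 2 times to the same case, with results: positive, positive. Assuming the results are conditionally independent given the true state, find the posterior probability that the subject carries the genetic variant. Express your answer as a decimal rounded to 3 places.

Posterior P(H) ≈ 0.879

With H the event that the subject carries the genetic variant, the joint likelihood of the observed sequence is P(data|H) = 0.784·0.784 = 0.61466 and P(data|¬H) = 0.141·0.141 = 0.019881.
Bayes: P(H|data) = 0.19·0.61466 / (0.19·0.61466 + 0.81·0.019881) = 0.11678/0.13289 = 0.8788.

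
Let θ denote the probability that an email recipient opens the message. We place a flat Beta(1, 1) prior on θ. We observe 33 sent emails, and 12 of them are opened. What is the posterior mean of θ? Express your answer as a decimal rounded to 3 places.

Posterior mean ≈ 0.371

The binomial likelihood is conjugate to the Beta prior: with 12 successes and 21 failures, the posterior is Beta(1+12, 1+21) = Beta(13, 22).
E[θ | data] = 13/(13+22) = 0.371.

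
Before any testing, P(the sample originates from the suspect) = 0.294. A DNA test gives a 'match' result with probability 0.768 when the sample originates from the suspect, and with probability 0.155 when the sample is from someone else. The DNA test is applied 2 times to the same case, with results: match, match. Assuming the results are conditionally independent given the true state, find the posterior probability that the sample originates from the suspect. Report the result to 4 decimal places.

With H the event that the sample originates from the suspect, the joint likelihood of the observed sequence is P(data|H) = 0.768·0.768 = 0.58982 and P(data|¬H) = 0.155·0.155 = 0.024025.
Bayes: P(H|data) = 0.294·0.58982 / (0.294·0.58982 + 0.706·0.024025) = 0.17341/0.19037 = 0.9109.

Posterior P(H) ≈ 0.9109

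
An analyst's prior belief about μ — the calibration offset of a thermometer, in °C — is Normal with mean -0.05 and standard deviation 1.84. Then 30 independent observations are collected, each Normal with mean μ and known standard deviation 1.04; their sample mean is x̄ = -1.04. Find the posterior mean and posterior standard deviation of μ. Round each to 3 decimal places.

Posterior mean ≈ -1.030; posterior SD ≈ 0.189

Prior precision 1/τ₀² = 1/1.84² = 0.295369; data precision n/σ² = 30/1.04² = 27.7367.
Posterior precision = 0.295369 + 27.7367 = 28.0321, giving posterior SD = 1/√28.0321 = 0.189.
Posterior mean = (0.295369·-0.05 + 27.7367·-1.04) / 28.0321 = -1.030.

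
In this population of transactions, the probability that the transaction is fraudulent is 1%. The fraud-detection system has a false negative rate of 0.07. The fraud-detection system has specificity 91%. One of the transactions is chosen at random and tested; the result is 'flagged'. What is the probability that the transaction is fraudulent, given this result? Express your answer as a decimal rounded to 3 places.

Let H be the event that the transaction is fraudulent. P(H) = 0.01, so P(¬H) = 0.99. With E the 'flagged' result, P(E|H) = 0.93 and P(E|¬H) = 0.09.
P(E) = 0.93·0.01 + 0.09·0.99 = 0.0093000 + 0.089100 = 0.098400.
By Bayes' theorem, P(H|E) = 0.0093000 / 0.098400 = 0.095.

P(H | E) ≈ 0.095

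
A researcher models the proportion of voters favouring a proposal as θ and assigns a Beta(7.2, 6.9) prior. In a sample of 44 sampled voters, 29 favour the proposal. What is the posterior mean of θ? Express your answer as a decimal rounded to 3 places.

Posterior mean ≈ 0.623

The binomial likelihood is conjugate to the Beta prior: with 29 successes and 15 failures, the posterior is Beta(7.2+29, 6.9+15) = Beta(36.2, 21.9).
E[θ | data] = 36.2/(36.2+21.9) = 0.623.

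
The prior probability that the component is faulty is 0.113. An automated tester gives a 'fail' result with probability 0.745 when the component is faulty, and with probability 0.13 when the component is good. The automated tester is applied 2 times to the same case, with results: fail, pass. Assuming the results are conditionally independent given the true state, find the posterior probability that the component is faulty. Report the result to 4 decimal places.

Posterior P(H) ≈ 0.1763

With H the event that the component is faulty, the joint likelihood of the observed sequence is P(data|H) = 0.745·0.255 = 0.18998 and P(data|¬H) = 0.13·0.87 = 0.11310.
Bayes: P(H|data) = 0.113·0.18998 / (0.113·0.18998 + 0.887·0.11310) = 0.021467/0.12179 = 0.1763.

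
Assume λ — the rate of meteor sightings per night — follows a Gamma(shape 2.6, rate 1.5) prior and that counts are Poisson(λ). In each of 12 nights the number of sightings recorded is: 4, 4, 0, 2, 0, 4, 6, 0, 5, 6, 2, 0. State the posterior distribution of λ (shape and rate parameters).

The Poisson likelihood adds the total count to the shape and the number of exposure periods to the rate. Here ∑xᵢ = 33 and n = 12, so shape 2.6→35.6 and rate 1.5→13.5.

Posterior: Gamma(shape=35.6, rate=13.5)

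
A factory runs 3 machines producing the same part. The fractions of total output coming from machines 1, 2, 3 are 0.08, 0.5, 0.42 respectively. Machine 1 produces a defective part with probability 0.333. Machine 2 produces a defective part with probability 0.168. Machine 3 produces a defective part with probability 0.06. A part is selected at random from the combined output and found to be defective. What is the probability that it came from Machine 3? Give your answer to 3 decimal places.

P(defective|M1) = 0.333; P(defective|M2) = 0.168; P(defective|M3) = 0.06.
Prior × likelihood for each source: 0.08·0.333=0.02664, 0.5·0.168=0.08400, 0.42·0.06=0.02520. Summing gives P(defective) = 0.13584.
P(Machine 3 | defective) = 0.02520 / 0.13584 = 0.186.

Posterior probability ≈ 0.186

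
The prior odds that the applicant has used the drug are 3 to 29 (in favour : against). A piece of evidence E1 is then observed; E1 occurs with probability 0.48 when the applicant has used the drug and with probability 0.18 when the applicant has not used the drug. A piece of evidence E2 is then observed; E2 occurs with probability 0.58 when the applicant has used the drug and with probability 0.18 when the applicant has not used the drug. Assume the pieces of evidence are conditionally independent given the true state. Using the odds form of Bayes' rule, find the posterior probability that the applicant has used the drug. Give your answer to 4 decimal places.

Prior odds = 3/29 = 0.10345. In log-odds, ln(0.10345) = -2.2687.
Add log likelihood ratios: ln(2.6667) + ln(3.2222) = 2.1509.
Posterior log-odds = -0.11778, so posterior odds = exp(-0.11778) = 0.88889. Converting, P(H|E) = 0.88889/1.8889 = 0.4706.

Posterior probability ≈ 0.4706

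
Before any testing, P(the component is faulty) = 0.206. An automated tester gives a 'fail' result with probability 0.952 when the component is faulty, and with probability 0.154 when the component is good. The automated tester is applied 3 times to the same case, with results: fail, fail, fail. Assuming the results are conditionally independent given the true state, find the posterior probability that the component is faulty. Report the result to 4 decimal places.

With H the event that the component is faulty, the joint likelihood of the observed sequence is P(data|H) = 0.952·0.952·0.952 = 0.86280 and P(data|¬H) = 0.154·0.154·0.154 = 0.0036523.
Bayes: P(H|data) = 0.206·0.86280 / (0.206·0.86280 + 0.794·0.0036523) = 0.17774/0.18064 = 0.9839.

Posterior P(H) ≈ 0.9839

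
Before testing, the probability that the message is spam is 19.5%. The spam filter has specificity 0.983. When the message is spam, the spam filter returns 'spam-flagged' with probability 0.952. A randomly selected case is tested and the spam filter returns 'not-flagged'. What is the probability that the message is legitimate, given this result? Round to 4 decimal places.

P(¬H | E) ≈ 0.9883

Let H be the event that the message is spam. P(H) = 0.195, so P(¬H) = 0.805. With E the 'not-flagged' result, P(E|H) = 0.048 and P(E|¬H) = 0.983.
P(E) = 0.048·0.195 + 0.983·0.805 = 0.0093600 + 0.79131 = 0.80067.
By Bayes' theorem, P(H|E) = 0.0093600 / 0.80067 = 0.0117. Hence P(¬H|E) = 1 − 0.0117 = 0.9883.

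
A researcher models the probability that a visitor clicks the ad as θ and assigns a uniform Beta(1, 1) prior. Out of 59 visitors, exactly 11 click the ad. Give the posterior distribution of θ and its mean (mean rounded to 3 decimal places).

Posterior: Beta(12, 49); mean ≈ 0.197

The binomial likelihood is conjugate to the Beta prior: with 11 successes and 48 failures, the posterior is Beta(1+11, 1+48) = Beta(12, 49).
Posterior mean = α/(α+β) = 12/61 = 0.197.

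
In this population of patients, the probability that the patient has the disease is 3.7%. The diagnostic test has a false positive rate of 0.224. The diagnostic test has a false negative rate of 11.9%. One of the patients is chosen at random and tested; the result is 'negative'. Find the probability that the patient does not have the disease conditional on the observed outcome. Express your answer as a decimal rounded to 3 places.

P(¬H | E) ≈ 0.994

Let H be the event that the patient has the disease. P(H) = 0.037, so P(¬H) = 0.963. With E the 'negative' result, P(E|H) = 0.119 and P(E|¬H) = 0.776.
P(E) = 0.119·0.037 + 0.776·0.963 = 0.0044030 + 0.74729 = 0.75169.
By Bayes' theorem, P(H|E) = 0.0044030 / 0.75169 = 0.006. Hence P(¬H|E) = 1 − 0.006 = 0.994.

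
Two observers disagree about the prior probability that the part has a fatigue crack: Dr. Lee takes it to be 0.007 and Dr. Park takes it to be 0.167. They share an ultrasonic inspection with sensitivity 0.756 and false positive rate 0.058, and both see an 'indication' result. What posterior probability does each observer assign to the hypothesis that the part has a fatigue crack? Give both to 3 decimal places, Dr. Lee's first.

Dr. Lee: 0.084; Dr. Park: 0.723

The likelihood ratio for an 'indication' result is 0.756/0.058 = 13.034.
Dr. Lee: prior odds 0.007/0.993 = 0.0070493; posterior odds 0.091885; posterior probability 0.084.
Dr. Park: prior odds 0.167/0.833 = 0.20048; posterior odds 2.6132; posterior probability 0.723.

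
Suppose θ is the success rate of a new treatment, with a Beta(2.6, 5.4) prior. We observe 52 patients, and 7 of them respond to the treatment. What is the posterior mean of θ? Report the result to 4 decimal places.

Posterior mean ≈ 0.1600

The binomial likelihood is conjugate to the Beta prior: with 7 successes and 45 failures, the posterior is Beta(2.6+7, 5.4+45) = Beta(9.6, 50.4).
Posterior mean = α/(α+β) = 9.6/60 = 0.1600.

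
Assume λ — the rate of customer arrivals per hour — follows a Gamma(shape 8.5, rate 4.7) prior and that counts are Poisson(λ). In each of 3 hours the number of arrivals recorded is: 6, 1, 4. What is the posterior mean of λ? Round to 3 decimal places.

Posterior mean ≈ 2.532

The Poisson likelihood adds the total count to the shape and the number of exposure periods to the rate. Here ∑xᵢ = 11 and n = 3, so shape 8.5→19.5 and rate 4.7→7.7.
E[λ | data] = 19.5/7.7 = 2.532.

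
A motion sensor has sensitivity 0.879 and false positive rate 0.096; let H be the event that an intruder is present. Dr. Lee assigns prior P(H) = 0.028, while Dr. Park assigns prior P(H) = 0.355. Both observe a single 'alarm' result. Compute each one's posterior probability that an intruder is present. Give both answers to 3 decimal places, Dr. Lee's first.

P('+'|H) = 0.879, P('+'|¬H) = 0.096.
Dr. Lee: numerator 0.879·0.028 = 0.024612; evidence = 0.024612+0.096·0.972 = 0.11792; posterior = 0.209.
Dr. Park: numerator 0.879·0.355 = 0.31204; evidence = 0.31204+0.096·0.645 = 0.37396; posterior = 0.834.

Dr. Lee: 0.209; Dr. Park: 0.834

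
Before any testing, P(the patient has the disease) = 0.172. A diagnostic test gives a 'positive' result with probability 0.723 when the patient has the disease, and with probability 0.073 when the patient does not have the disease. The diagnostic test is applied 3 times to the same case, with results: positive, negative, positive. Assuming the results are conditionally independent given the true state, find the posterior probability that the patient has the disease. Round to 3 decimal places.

With H the event that the patient has the disease, the joint likelihood of the observed sequence is P(data|H) = 0.723·0.277·0.723 = 0.14480 and P(data|¬H) = 0.073·0.927·0.073 = 0.0049400.
Bayes: P(H|data) = 0.172·0.14480 / (0.172·0.14480 + 0.828·0.0049400) = 0.024905/0.028995 = 0.8589.

Posterior P(H) ≈ 0.859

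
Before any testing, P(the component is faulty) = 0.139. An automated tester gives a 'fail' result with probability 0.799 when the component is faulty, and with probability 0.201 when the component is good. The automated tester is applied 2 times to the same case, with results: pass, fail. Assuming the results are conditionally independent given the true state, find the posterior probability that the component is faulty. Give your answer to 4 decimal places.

Posterior P(H) ≈ 0.1390

Let H be the event that the component is faulty; start with P(H) = 0.139. P('fail'|H) = 0.799, P('fail'|¬H) = 0.201.
Update on result 1 ('pass'): P(H) ← 0.201·0.1390 / (0.201·0.1390 + 0.799·0.8610) = 0.027939/0.71588 = 0.0390.
Update on result 2 ('fail'): P(H) ← 0.799·0.0390 / (0.799·0.0390 + 0.201·0.9610) = 0.031183/0.22434 = 0.1390.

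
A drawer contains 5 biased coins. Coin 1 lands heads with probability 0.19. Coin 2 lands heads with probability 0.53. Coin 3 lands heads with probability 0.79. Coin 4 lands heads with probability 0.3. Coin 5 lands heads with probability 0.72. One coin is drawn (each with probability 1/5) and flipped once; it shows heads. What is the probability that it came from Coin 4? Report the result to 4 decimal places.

Posterior probability ≈ 0.1186

P(heads|C1) = 0.19; P(heads|C2) = 0.53; P(heads|C3) = 0.79; P(heads|C4) = 0.3; P(heads|C5) = 0.72.
Prior × likelihood for each source: 0.2·0.19=0.03800, 0.2·0.53=0.1060, 0.2·0.79=0.1580, 0.2·0.3=0.06000, 0.2·0.72=0.1440. Summing gives P(heads) = 0.50600.
P(Coin 4 | heads) = 0.06000 / 0.50600 = 0.1186.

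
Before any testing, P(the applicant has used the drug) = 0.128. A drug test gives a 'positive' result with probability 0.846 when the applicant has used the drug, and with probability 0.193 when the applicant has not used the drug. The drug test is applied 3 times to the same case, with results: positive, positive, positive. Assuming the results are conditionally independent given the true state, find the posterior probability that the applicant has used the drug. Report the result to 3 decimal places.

Let H be the event that the applicant has used the drug; start with P(H) = 0.128. P('positive'|H) = 0.846, P('positive'|¬H) = 0.193.
Update on result 1 ('positive'): P(H) ← 0.846·0.1280 / (0.846·0.1280 + 0.193·0.8720) = 0.10829/0.27658 = 0.3915.
Update on result 2 ('positive'): P(H) ← 0.846·0.3915 / (0.846·0.3915 + 0.193·0.6085) = 0.33123/0.44866 = 0.7383.
Update on result 3 ('positive'): P(H) ← 0.846·0.7383 / (0.846·0.7383 + 0.193·0.2617) = 0.62456/0.67508 = 0.9252.

Posterior P(H) ≈ 0.925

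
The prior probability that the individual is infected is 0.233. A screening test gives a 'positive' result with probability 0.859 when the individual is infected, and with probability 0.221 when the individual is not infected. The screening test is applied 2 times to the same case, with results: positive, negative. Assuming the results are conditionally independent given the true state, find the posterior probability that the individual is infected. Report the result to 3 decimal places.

Let H be the event that the individual is infected; start with P(H) = 0.233. P('positive'|H) = 0.859, P('positive'|¬H) = 0.221.
Update on result 1 ('positive'): P(H) ← 0.859·0.2330 / (0.859·0.2330 + 0.221·0.7670) = 0.20015/0.36965 = 0.5414.
Update on result 2 ('negative'): P(H) ← 0.141·0.5414 / (0.141·0.5414 + 0.779·0.4586) = 0.076344/0.43356 = 0.1761.

Posterior P(H) ≈ 0.176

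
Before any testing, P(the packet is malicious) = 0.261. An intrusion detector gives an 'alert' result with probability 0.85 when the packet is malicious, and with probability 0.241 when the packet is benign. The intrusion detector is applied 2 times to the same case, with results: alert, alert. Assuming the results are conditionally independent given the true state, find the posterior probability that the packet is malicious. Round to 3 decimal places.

With H the event that the packet is malicious, the joint likelihood of the observed sequence is P(data|H) = 0.85·0.85 = 0.72250 and P(data|¬H) = 0.241·0.241 = 0.058081.
Bayes: P(H|data) = 0.261·0.72250 / (0.261·0.72250 + 0.739·0.058081) = 0.18857/0.23149 = 0.8146.

Posterior P(H) ≈ 0.815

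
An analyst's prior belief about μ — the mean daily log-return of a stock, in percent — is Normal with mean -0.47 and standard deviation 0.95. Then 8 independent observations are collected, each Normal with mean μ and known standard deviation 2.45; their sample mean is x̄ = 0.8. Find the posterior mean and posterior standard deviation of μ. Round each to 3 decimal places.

Prior precision 1/τ₀² = 1/0.95² = 1.10803; data precision n/σ² = 8/2.45² = 1.33278.
Posterior precision = 1.10803 + 1.33278 = 2.44081, giving posterior SD = 1/√2.44081 = 0.640.
Posterior mean = (1.10803·-0.47 + 1.33278·0.8) / 2.44081 = 0.223.

Posterior mean ≈ 0.223; posterior SD ≈ 0.640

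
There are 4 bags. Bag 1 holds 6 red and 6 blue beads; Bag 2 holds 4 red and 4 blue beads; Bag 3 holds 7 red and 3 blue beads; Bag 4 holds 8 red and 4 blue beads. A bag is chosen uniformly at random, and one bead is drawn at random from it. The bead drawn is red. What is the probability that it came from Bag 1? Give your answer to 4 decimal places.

Posterior probability ≈ 0.2113

P(red|Bag 1) = 0.5; P(red|Bag 2) = 0.5; P(red|Bag 3) = 0.7; P(red|Bag 4) = 0.6667.
Prior × likelihood for each source: 0.25·0.5=0.1250, 0.25·0.5=0.1250, 0.25·0.7=0.1750, 0.25·0.6667=0.1667. Summing gives P(red) = 0.59167.
P(Bag 1 | red) = 0.1250 / 0.59167 = 0.2113.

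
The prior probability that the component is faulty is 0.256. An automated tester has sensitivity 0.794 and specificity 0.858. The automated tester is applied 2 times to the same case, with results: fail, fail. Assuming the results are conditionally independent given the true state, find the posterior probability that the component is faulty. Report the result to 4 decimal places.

Posterior P(H) ≈ 0.9150

With H the event that the component is faulty, the joint likelihood of the observed sequence is P(data|H) = 0.794·0.794 = 0.63044 and P(data|¬H) = 0.142·0.142 = 0.020164.
Bayes: P(H|data) = 0.256·0.63044 / (0.256·0.63044 + 0.744·0.020164) = 0.16139/0.17639 = 0.9150.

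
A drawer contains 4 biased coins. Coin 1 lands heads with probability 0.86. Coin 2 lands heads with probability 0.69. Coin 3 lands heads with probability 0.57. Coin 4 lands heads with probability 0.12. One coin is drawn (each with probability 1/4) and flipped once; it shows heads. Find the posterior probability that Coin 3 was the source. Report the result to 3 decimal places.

P(heads|C1) = 0.86; P(heads|C2) = 0.69; P(heads|C3) = 0.57; P(heads|C4) = 0.12.
Prior × likelihood for each source: 0.25·0.86=0.2150, 0.25·0.69=0.1725, 0.25·0.57=0.1425, 0.25·0.12=0.03000. Summing gives P(heads) = 0.56000.
P(Coin 3 | heads) = 0.1425 / 0.56000 = 0.254.

Posterior probability ≈ 0.254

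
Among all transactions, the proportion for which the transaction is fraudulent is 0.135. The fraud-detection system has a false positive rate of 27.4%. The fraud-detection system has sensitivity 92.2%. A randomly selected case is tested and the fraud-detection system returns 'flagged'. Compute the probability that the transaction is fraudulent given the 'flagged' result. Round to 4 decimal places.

P(H | E) ≈ 0.3443

Let H be the event that the transaction is fraudulent. P(H) = 0.135, so P(¬H) = 0.865. With E the 'flagged' result, P(E|H) = 0.922 and P(E|¬H) = 0.274.
P(E) = 0.922·0.135 + 0.274·0.865 = 0.12447 + 0.23701 = 0.36148.
By Bayes' theorem, P(H|E) = 0.12447 / 0.36148 = 0.3443.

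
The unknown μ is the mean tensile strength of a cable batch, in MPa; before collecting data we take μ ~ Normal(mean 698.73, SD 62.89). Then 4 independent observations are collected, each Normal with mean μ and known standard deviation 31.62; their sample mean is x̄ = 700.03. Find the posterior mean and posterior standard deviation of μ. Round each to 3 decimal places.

Posterior mean ≈ 699.953; posterior SD ≈ 15.333

With known σ, the Normal prior is conjugate. Weight on the data is w = (n/σ²)/(n/σ² + 1/τ₀²) = 0.00400070/(0.00400070+0.00025283) = 0.94056.
Posterior mean = w·x̄ + (1−w)·μ₀ = 0.94056·700.03 + 0.059441·698.73 = 699.953. Posterior variance = 1/(0.00400070+0.00025283) = 235.098, so SD = 15.333.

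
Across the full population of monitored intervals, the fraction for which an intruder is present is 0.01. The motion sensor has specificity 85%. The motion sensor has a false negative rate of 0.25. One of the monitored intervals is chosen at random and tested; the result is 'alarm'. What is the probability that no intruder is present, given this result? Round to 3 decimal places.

P(¬H | E) ≈ 0.952

Let H be the event that an intruder is present. P(H) = 0.01, so P(¬H) = 0.99. With E the 'alarm' result, P(E|H) = 0.75 and P(E|¬H) = 0.15.
P(E) = 0.75·0.01 + 0.15·0.99 = 0.0075000 + 0.14850 = 0.15600.
By Bayes' theorem, P(H|E) = 0.0075000 / 0.15600 = 0.048. Hence P(¬H|E) = 1 − 0.048 = 0.952.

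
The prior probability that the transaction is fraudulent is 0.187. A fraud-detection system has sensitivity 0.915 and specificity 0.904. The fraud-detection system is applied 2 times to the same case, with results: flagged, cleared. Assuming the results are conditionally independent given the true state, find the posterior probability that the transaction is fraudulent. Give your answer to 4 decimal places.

Let H be the event that the transaction is fraudulent; start with P(H) = 0.187. P('flagged'|H) = 0.915, P('flagged'|¬H) = 0.096.
Update on result 1 ('flagged'): P(H) ← 0.915·0.1870 / (0.915·0.1870 + 0.096·0.8130) = 0.17111/0.24915 = 0.6867.
Update on result 2 ('cleared'): P(H) ← 0.085·0.6867 / (0.085·0.6867 + 0.904·0.3133) = 0.058373/0.34155 = 0.1709.

Posterior P(H) ≈ 0.1709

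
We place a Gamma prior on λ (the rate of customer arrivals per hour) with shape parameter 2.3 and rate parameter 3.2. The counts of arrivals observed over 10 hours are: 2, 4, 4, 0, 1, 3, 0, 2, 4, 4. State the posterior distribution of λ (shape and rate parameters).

Posterior: Gamma(shape=26.3, rate=13.2)

The Poisson likelihood adds the total count to the shape and the number of exposure periods to the rate. Here ∑xᵢ = 24 and n = 10, so shape 2.3→26.3 and rate 3.2→13.2.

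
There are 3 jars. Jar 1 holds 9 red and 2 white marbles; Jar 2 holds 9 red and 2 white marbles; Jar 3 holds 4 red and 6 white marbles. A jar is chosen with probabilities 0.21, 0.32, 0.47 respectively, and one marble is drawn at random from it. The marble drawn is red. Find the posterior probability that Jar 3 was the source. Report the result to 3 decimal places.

Posterior probability ≈ 0.302

Tabulate prior·likelihood by source: [1] prior 0.21, lik 0.8182, product 0.1718; [2] prior 0.32, lik 0.8182, product 0.2618; [3] prior 0.47, lik 0.4, product 0.1880.
Normalizing constant = 0.62164; the posterior for Jar 3 is its product over the sum, 0.1880/0.62164 = 0.302.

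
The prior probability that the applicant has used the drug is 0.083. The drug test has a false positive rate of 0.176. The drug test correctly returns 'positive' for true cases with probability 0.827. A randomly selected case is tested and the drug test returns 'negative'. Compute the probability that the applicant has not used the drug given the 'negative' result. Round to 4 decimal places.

Write H for 'the applicant has used the drug'. Prior odds H:¬H = 0.083/0.917 = 0.090513. For the 'negative' outcome, the likelihood ratio is 0.173/0.824 = 0.20995.
Posterior odds = 0.090513 × 0.20995 = 0.019003, so P(H|E) = 0.019003/(1+0.019003) = 0.0186. Then P(¬H|E) = 1 − 0.0186 = 0.9814.

P(¬H | E) ≈ 0.9814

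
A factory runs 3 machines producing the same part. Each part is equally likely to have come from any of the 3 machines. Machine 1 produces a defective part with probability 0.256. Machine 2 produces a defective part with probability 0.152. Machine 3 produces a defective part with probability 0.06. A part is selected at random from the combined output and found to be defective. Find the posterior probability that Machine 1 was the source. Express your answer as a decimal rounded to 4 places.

P(defective|M1) = 0.256; P(defective|M2) = 0.152; P(defective|M3) = 0.06.
Prior × likelihood for each source: 0.333333·0.256=0.08533, 0.333333·0.152=0.05067, 0.333333·0.06=0.02000. Summing gives P(defective) = 0.15600.
P(Machine 1 | defective) = 0.08533 / 0.15600 = 0.5470.

Posterior probability ≈ 0.5470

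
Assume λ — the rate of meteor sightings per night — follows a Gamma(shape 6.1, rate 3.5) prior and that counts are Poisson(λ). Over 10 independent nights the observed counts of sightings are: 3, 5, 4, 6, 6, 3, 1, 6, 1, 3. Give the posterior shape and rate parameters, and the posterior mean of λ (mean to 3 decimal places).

The Poisson likelihood adds the total count to the shape and the number of exposure periods to the rate. Here ∑xᵢ = 38 and n = 10, so shape 6.1→44.1 and rate 3.5→13.5.
Posterior mean = shape/rate = 44.1/13.5 = 3.267.

Posterior: Gamma(shape=44.1, rate=13.5); mean ≈ 3.267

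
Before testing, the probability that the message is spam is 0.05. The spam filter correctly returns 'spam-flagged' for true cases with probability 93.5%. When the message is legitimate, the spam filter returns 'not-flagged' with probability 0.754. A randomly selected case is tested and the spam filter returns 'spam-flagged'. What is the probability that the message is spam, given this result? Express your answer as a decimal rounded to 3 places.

Let H be the event that the message is spam. P(H) = 0.05, so P(¬H) = 0.95. With E the 'spam-flagged' result, P(E|H) = 0.935 and P(E|¬H) = 0.246.
P(E) = 0.935·0.05 + 0.246·0.95 = 0.046750 + 0.23370 = 0.28045.
By Bayes' theorem, P(H|E) = 0.046750 / 0.28045 = 0.167.

P(H | E) ≈ 0.167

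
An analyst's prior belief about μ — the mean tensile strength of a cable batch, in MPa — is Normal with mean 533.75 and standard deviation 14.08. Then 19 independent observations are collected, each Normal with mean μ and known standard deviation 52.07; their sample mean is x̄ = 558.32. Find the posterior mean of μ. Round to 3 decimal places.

With known σ, the Normal prior is conjugate. Weight on the data is w = (n/σ²)/(n/σ² + 1/τ₀²) = 0.00700775/(0.00700775+0.00504423) = 0.58146.
Posterior mean = w·x̄ + (1−w)·μ₀ = 0.58146·558.32 + 0.41854·533.75 = 548.036.

Posterior mean ≈ 548.036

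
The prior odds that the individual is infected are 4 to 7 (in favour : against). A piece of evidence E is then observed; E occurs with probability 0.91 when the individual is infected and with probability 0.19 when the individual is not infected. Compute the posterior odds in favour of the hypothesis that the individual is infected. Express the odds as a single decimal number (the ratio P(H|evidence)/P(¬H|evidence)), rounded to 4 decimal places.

Posterior odds ≈ 2.7368

Prior odds = 4/7 = 0.57143.
Likelihood ratio for E = 0.91/0.19 = 4.7895.
Posterior odds = prior odds × LR = 2.7368.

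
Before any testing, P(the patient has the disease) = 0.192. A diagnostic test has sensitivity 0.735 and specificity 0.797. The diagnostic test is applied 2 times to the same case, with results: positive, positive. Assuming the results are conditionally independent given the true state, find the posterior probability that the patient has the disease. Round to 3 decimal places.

With H the event that the patient has the disease, the joint likelihood of the observed sequence is P(data|H) = 0.735·0.735 = 0.54022 and P(data|¬H) = 0.203·0.203 = 0.041209.
Bayes: P(H|data) = 0.192·0.54022 / (0.192·0.54022 + 0.808·0.041209) = 0.10372/0.13702 = 0.7570.

Posterior P(H) ≈ 0.757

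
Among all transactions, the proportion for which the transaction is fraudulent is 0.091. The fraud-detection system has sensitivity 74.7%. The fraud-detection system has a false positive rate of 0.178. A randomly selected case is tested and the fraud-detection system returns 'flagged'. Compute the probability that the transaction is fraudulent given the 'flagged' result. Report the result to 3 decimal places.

Let H be the event that the transaction is fraudulent. P(H) = 0.091, so P(¬H) = 0.909. With E the 'flagged' result, P(E|H) = 0.747 and P(E|¬H) = 0.178.
P(E) = 0.747·0.091 + 0.178·0.909 = 0.067977 + 0.16180 = 0.22978.
By Bayes' theorem, P(H|E) = 0.067977 / 0.22978 = 0.296.

P(H | E) ≈ 0.296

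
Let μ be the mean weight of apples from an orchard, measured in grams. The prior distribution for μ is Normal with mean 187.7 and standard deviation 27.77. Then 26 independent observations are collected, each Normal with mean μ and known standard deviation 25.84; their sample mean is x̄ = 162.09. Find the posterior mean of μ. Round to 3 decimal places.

With known σ, the Normal prior is conjugate. Weight on the data is w = (n/σ²)/(n/σ² + 1/τ₀²) = 0.0389393/(0.0389393+0.00129673) = 0.96777.
Posterior mean = w·x̄ + (1−w)·μ₀ = 0.96777·162.09 + 0.032228·187.7 = 162.915.

Posterior mean ≈ 162.915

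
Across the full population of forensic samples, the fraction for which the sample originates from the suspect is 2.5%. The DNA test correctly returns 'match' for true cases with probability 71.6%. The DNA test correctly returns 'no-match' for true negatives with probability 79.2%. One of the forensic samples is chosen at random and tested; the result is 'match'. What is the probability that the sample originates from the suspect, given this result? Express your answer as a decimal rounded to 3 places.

Let H be the event that the sample originates from the suspect. P(H) = 0.025, so P(¬H) = 0.975. With E the 'match' result, P(E|H) = 0.716 and P(E|¬H) = 0.208.
P(E) = 0.716·0.025 + 0.208·0.975 = 0.017900 + 0.20280 = 0.22070.
By Bayes' theorem, P(H|E) = 0.017900 / 0.22070 = 0.081.

P(H | E) ≈ 0.081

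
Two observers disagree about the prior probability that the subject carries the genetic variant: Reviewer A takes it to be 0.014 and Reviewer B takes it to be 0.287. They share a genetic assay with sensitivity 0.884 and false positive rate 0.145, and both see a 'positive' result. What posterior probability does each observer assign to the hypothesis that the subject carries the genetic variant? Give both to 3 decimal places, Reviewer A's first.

Reviewer A: 0.080; Reviewer B: 0.710

The likelihood ratio for a 'positive' result is 0.884/0.145 = 6.0966.
Reviewer A: prior odds 0.014/0.986 = 0.014199; posterior odds 0.086564; posterior probability 0.080.
Reviewer B: prior odds 0.287/0.713 = 0.40252; posterior odds 2.4540; posterior probability 0.710.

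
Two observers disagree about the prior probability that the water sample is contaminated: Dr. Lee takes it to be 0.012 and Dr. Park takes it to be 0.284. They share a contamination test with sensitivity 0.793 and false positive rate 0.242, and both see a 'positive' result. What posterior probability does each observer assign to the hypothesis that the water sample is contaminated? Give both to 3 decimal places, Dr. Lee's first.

P('+'|H) = 0.793, P('+'|¬H) = 0.242.
Dr. Lee: numerator 0.793·0.012 = 0.0095160; evidence = 0.0095160+0.242·0.988 = 0.24861; posterior = 0.038.
Dr. Park: numerator 0.793·0.284 = 0.22521; evidence = 0.22521+0.242·0.716 = 0.39848; posterior = 0.565.

Dr. Lee: 0.038; Dr. Park: 0.565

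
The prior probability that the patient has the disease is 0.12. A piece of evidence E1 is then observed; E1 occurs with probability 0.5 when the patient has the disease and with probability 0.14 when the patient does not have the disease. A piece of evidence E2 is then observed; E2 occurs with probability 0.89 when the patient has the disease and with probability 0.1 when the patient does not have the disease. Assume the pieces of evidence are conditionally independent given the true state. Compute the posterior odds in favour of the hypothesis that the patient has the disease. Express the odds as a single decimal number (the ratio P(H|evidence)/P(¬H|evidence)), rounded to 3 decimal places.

Posterior odds ≈ 4.334

Prior odds = 0.12/(1−0.12) = 0.13636.
Likelihood ratio for E1 = 0.5/0.14 = 3.5714.
Likelihood ratio for E2 = 0.89/0.1 = 8.9000.
Posterior odds = prior odds × LR₁ × LR₂ = 4.3344.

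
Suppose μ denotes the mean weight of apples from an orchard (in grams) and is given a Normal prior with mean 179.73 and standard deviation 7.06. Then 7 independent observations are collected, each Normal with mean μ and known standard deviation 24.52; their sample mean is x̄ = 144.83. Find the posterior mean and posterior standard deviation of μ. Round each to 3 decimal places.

With known σ, the Normal prior is conjugate. Weight on the data is w = (n/σ²)/(n/σ² + 1/τ₀²) = 0.0116428/(0.0116428+0.0200628) = 0.36722.
Posterior mean = w·x̄ + (1−w)·μ₀ = 0.36722·144.83 + 0.63278·179.73 = 166.914. Posterior variance = 1/(0.0116428+0.0200628) = 31.5402, so SD = 5.616.

Posterior mean ≈ 166.914; posterior SD ≈ 5.616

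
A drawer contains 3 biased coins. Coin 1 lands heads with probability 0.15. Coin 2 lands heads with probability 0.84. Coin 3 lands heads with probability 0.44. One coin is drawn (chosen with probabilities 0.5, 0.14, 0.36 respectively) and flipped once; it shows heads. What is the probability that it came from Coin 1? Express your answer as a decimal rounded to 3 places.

Tabulate prior·likelihood by source: [1] prior 0.5, lik 0.15, product 0.07500; [2] prior 0.14, lik 0.84, product 0.1176; [3] prior 0.36, lik 0.44, product 0.1584.
Normalizing constant = 0.35100; the posterior for Coin 1 is its product over the sum, 0.07500/0.35100 = 0.214.

Posterior probability ≈ 0.214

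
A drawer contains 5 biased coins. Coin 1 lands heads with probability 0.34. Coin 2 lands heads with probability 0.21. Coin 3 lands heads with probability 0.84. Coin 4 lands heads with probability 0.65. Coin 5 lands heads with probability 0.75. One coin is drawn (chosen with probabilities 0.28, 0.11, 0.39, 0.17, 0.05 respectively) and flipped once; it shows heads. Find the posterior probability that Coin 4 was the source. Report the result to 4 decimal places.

Posterior probability ≈ 0.1861

P(heads|C1) = 0.34; P(heads|C2) = 0.21; P(heads|C3) = 0.84; P(heads|C4) = 0.65; P(heads|C5) = 0.75.
Prior × likelihood for each source: 0.28·0.34=0.09520, 0.11·0.21=0.02310, 0.39·0.84=0.3276, 0.17·0.65=0.1105, 0.05·0.75=0.03750. Summing gives P(heads) = 0.59390.
P(Coin 4 | heads) = 0.1105 / 0.59390 = 0.1861.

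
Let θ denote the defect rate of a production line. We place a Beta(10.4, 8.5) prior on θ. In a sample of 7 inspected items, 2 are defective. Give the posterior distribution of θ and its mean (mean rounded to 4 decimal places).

Posterior: Beta(12.4, 13.5); mean ≈ 0.4788

The binomial likelihood is conjugate to the Beta prior: with 2 successes and 5 failures, the posterior is Beta(10.4+2, 8.5+5) = Beta(12.4, 13.5).
Posterior mean = α/(α+β) = 12.4/25.9 = 0.4788.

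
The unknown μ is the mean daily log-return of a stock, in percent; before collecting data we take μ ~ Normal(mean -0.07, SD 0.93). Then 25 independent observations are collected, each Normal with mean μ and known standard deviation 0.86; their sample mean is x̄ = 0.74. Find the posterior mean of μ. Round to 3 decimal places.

Posterior mean ≈ 0.713

With known σ, the Normal prior is conjugate. Weight on the data is w = (n/σ²)/(n/σ² + 1/τ₀²) = 33.8021/(33.8021+1.15620) = 0.96693.
Posterior mean = w·x̄ + (1−w)·μ₀ = 0.96693·0.74 + 0.033074·-0.07 = 0.713.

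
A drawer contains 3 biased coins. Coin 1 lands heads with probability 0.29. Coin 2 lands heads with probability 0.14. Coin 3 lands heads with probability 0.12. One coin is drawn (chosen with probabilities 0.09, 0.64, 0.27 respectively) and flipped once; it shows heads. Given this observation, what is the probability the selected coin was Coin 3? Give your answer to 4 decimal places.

Posterior probability ≈ 0.2188

Tabulate prior·likelihood by source: [1] prior 0.09, lik 0.29, product 0.02610; [2] prior 0.64, lik 0.14, product 0.08960; [3] prior 0.27, lik 0.12, product 0.03240.
Normalizing constant = 0.14810; the posterior for Coin 3 is its product over the sum, 0.03240/0.14810 = 0.2188.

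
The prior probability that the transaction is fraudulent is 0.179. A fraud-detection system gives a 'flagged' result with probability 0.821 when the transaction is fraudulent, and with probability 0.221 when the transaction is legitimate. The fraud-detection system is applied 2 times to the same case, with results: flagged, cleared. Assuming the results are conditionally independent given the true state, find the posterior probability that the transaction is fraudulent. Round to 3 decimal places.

Posterior P(H) ≈ 0.157

With H the event that the transaction is fraudulent, the joint likelihood of the observed sequence is P(data|H) = 0.821·0.179 = 0.14696 and P(data|¬H) = 0.221·0.779 = 0.17216.
Bayes: P(H|data) = 0.179·0.14696 / (0.179·0.14696 + 0.821·0.17216) = 0.026306/0.16765 = 0.1569.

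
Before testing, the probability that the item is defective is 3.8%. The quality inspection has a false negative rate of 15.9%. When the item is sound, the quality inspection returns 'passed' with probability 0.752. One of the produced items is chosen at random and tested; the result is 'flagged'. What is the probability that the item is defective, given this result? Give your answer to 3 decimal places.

P(H | E) ≈ 0.118

Let H be the event that the item is defective. P(H) = 0.038, so P(¬H) = 0.962. With E the 'flagged' result, P(E|H) = 0.841 and P(E|¬H) = 0.248.
P(E) = 0.841·0.038 + 0.248·0.962 = 0.031958 + 0.23858 = 0.27053.
By Bayes' theorem, P(H|E) = 0.031958 / 0.27053 = 0.118.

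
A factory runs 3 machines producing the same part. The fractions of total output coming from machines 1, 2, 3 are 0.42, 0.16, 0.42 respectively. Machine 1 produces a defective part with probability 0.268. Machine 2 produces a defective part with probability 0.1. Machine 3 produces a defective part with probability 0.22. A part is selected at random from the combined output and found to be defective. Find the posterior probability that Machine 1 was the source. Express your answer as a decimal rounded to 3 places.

Posterior probability ≈ 0.509

Tabulate prior·likelihood by source: [1] prior 0.42, lik 0.268, product 0.1126; [2] prior 0.16, lik 0.1, product 0.01600; [3] prior 0.42, lik 0.22, product 0.09240.
Normalizing constant = 0.22096; the posterior for Machine 1 is its product over the sum, 0.1126/0.22096 = 0.509.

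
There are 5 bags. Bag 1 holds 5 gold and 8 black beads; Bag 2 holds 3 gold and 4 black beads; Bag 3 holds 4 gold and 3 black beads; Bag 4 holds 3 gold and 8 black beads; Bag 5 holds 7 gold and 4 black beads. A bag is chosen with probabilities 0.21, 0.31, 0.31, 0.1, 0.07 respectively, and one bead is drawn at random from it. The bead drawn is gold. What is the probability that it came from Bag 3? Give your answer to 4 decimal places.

Posterior probability ≈ 0.3829

P(gold|Bag 1) = 0.3846; P(gold|Bag 2) = 0.4286; P(gold|Bag 3) = 0.5714; P(gold|Bag 4) = 0.2727; P(gold|Bag 5) = 0.6364.
Prior × likelihood for each source: 0.21·0.3846=0.08077, 0.31·0.4286=0.1329, 0.31·0.5714=0.1771, 0.1·0.2727=0.02727, 0.07·0.6364=0.04455. Summing gives P(gold) = 0.46259.
P(Bag 3 | gold) = 0.1771 / 0.46259 = 0.3829.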